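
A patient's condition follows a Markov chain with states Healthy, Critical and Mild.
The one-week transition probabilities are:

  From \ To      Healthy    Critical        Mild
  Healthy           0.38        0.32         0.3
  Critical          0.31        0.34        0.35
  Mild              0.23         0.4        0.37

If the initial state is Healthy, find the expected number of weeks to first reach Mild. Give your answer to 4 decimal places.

3.1613

Let t(s) be the expected number of weeks to first reach Mild from state s, with t(Mild) = 0. Conditioning on the first week:
t(Healthy) = 1 + 0.38·t(Healthy) + 0.32·t(Critical)
t(Critical) = 1 + 0.31·t(Healthy) + 0.34·t(Critical)
Solving: t(Healthy) = 3.1613, t(Critical) = 3.0000.
Expected weeks from Healthy to Mild: 3.1613.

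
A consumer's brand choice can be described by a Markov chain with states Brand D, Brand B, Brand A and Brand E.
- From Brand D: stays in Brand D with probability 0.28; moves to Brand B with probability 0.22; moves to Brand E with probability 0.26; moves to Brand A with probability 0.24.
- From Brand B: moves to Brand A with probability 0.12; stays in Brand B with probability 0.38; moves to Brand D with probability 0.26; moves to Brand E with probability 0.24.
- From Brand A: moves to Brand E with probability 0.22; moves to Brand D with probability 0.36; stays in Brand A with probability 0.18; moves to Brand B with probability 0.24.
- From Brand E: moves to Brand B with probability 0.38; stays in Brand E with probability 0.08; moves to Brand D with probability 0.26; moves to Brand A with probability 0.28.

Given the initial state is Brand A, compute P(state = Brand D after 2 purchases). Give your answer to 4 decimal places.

0.2852

Propagate the distribution vector 2 purchases from Brand A.
After 0 purchases: (0.0000, 0.0000, 1.0000, 0.0000)
After 1 purchase: (0.3600, 0.2400, 0.1800, 0.2200)
After 2 purchases: (0.2852, 0.2972, 0.2092, 0.2084)
P(in Brand D after 2 purchases) = 0.2852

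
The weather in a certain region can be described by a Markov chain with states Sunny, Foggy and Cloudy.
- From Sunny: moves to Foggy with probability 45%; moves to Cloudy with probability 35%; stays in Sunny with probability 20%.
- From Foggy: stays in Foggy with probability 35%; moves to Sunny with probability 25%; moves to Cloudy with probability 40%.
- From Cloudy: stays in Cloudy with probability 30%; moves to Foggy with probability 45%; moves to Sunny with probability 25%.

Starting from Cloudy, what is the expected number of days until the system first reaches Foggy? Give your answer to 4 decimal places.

2.2222

Let t(s) be the expected number of days to first reach Foggy from state s, with t(Foggy) = 0. Conditioning on the first day:
t(Sunny) = 1 + 0.2·t(Sunny) + 0.35·t(Cloudy)
t(Cloudy) = 1 + 0.25·t(Sunny) + 0.3·t(Cloudy)
Solving: t(Sunny) = 2.2222, t(Cloudy) = 2.2222.
Expected days from Cloudy to Foggy: 2.2222.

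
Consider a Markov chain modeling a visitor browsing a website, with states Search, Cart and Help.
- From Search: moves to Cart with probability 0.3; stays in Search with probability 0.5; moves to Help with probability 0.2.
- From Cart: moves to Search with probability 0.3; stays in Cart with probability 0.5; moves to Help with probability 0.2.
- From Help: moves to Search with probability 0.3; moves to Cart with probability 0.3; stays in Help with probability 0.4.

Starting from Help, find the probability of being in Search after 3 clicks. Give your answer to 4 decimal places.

0.3720

Propagate the distribution vector 3 clicks from Help.
After 0 clicks: (0.0000, 0.0000, 1.0000)
After 1 click: (0.3000, 0.3000, 0.4000)
After 2 clicks: (0.3600, 0.3600, 0.2800)
After 3 clicks: (0.3720, 0.3720, 0.2560)
P(in Search after 3 clicks) = 0.3720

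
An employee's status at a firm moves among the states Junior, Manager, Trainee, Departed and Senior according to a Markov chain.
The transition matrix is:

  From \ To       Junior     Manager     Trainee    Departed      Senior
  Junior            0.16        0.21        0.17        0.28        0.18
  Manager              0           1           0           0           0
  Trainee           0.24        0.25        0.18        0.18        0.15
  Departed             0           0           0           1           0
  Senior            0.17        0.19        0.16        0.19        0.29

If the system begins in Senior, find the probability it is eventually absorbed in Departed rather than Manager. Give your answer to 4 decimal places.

Let h(s) be the probability of absorption at Departed starting from transient state s. Then h(Departed) = 1 and h(Manager) = 0. By first-step analysis:
h(Junior) = 0.16·h(Junior) + 0.21·0 + 0.17·h(Trainee) + 0.28·1 + 0.18·h(Senior)
h(Trainee) = 0.24·h(Junior) + 0.25·0 + 0.18·h(Trainee) + 0.18·1 + 0.15·h(Senior)
h(Senior) = 0.17·h(Junior) + 0.19·0 + 0.16·h(Trainee) + 0.19·1 + 0.29·h(Senior)
Solving: h(Junior) = 0.5354, h(Trainee) = 0.4679, h(Senior) = 0.5013.
Starting from Senior, the probability is 0.5013.

0.5013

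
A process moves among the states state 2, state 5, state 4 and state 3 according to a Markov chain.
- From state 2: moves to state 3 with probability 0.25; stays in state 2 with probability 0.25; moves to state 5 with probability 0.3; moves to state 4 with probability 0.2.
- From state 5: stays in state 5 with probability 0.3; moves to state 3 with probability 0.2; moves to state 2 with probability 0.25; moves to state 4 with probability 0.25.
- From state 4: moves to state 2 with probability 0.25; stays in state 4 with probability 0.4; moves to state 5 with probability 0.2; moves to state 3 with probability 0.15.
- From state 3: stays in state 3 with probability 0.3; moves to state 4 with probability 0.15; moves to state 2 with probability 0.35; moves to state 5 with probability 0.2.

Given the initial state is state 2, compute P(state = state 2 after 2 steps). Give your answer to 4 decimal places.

0.2750

Propagate the distribution vector 2 steps from state 2.
After 0 steps: (1.0000, 0.0000, 0.0000, 0.0000)
After 1 step: (0.2500, 0.3000, 0.2000, 0.2500)
After 2 steps: (0.2750, 0.2550, 0.2425, 0.2275)
P(in state 2 after 2 steps) = 0.2750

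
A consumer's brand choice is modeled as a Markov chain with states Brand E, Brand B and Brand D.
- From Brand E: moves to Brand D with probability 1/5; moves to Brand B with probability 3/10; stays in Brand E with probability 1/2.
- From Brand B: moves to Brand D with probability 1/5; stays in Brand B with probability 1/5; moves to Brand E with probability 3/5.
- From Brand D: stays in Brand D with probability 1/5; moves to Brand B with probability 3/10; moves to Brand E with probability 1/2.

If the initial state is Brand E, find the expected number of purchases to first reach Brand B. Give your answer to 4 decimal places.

Let t(s) be the expected number of purchases to first reach Brand B from state s, with t(Brand B) = 0. Conditioning on the first purchase:
t(Brand E) = 1 + 0.5·t(Brand E) + 0.2·t(Brand D)
t(Brand D) = 1 + 0.5·t(Brand E) + 0.2·t(Brand D)
Solving: t(Brand E) = 3.3333, t(Brand D) = 3.3333.
Expected purchases from Brand E to Brand B: 3.3333.

3.3333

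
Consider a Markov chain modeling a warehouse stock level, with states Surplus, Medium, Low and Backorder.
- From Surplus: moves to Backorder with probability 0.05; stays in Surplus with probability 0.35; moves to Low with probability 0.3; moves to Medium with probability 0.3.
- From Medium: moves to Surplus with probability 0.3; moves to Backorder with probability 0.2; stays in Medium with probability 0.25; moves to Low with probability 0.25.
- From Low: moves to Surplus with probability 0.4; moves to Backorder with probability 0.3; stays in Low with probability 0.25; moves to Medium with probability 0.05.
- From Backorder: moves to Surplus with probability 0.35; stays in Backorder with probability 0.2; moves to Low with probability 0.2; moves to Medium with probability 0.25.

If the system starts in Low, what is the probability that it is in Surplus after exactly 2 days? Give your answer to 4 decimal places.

Propagate the distribution vector 2 days from Low.
After 0 days: (0.0000, 0.0000, 1.0000, 0.0000)
After 1 day: (0.4000, 0.0500, 0.2500, 0.3000)
After 2 days: (0.3600, 0.2200, 0.2550, 0.1650)
P(in Surplus after 2 days) = 0.3600

0.3600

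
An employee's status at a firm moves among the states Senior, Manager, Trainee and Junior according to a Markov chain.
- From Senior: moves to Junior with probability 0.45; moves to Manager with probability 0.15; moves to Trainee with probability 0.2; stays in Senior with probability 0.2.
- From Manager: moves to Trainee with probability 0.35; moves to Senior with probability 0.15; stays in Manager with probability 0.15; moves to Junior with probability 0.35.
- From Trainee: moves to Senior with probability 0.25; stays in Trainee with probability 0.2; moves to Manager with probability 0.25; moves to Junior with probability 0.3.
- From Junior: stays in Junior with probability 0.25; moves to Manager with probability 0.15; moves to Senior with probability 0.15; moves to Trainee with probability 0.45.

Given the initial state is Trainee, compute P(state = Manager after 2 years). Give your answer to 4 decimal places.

Propagate the distribution vector 2 years from Trainee.
After 0 years: (0.0000, 0.0000, 1.0000, 0.0000)
After 1 year: (0.2500, 0.2500, 0.2000, 0.3000)
After 2 years: (0.1825, 0.1700, 0.3125, 0.3350)
P(in Manager after 2 years) = 0.1700

0.1700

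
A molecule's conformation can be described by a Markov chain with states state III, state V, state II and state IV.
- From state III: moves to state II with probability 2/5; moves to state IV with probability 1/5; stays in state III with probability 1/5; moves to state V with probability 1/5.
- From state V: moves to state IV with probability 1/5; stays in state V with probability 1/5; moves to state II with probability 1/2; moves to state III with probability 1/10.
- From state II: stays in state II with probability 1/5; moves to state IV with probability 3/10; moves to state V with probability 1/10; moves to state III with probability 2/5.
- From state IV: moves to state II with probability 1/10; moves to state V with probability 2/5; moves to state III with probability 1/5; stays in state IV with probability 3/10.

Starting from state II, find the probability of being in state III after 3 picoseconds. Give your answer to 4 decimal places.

Propagate the distribution vector 3 picoseconds from state II.
After 0 picoseconds: (0.0000, 0.0000, 1.0000, 0.0000)
After 1 picosecond: (0.4000, 0.1000, 0.2000, 0.3000)
After 2 picoseconds: (0.2300, 0.2400, 0.2800, 0.2500)
After 3 picoseconds: (0.2320, 0.2220, 0.2930, 0.2530)
P(in state III after 3 picoseconds) = 0.2320

0.2320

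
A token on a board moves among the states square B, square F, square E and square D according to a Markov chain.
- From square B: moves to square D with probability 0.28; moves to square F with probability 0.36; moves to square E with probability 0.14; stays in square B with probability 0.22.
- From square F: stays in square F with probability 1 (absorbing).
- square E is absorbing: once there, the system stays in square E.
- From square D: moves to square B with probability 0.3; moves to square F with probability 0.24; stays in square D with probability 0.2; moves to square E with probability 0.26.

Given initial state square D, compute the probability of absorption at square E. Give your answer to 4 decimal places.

Let h(s) be the probability of absorption at square E starting from transient state s. Then h(square E) = 1 and h(square F) = 0. By first-step analysis:
h(square B) = 0.22·h(square B) + 0.36·0 + 0.14·1 + 0.28·h(square D)
h(square D) = 0.3·h(square B) + 0.24·0 + 0.26·1 + 0.2·h(square D)
Solving: h(square B) = 0.3422, h(square D) = 0.4533.
Starting from square D, the probability is 0.4533.

0.4533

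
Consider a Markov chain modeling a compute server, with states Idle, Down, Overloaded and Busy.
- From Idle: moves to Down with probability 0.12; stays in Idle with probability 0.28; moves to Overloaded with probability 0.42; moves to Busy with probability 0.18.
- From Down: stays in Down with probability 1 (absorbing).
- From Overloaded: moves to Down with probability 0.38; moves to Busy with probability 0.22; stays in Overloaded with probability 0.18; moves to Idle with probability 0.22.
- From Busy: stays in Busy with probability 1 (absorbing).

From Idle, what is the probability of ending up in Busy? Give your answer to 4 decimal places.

0.4819

Let h(s) be the probability of absorption at Busy starting from transient state s. Then h(Busy) = 1 and h(Down) = 0. By first-step analysis:
h(Idle) = 0.28·h(Idle) + 0.12·0 + 0.42·h(Overloaded) + 0.18·1
h(Overloaded) = 0.22·h(Idle) + 0.38·0 + 0.18·h(Overloaded) + 0.22·1
Solving: h(Idle) = 0.4819, h(Overloaded) = 0.3976.
Starting from Idle, the probability is 0.4819.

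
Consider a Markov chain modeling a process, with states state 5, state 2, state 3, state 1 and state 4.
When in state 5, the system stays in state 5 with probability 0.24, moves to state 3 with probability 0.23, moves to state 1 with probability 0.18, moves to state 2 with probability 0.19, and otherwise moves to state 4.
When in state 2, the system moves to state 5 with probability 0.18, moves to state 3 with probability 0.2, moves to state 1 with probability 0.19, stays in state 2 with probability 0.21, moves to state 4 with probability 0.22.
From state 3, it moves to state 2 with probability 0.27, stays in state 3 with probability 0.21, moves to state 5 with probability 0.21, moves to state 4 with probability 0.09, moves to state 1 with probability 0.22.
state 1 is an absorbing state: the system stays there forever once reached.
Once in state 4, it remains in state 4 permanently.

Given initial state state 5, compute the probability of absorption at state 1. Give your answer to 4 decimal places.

0.5481

Let h(s) be the probability of absorption at state 1 starting from transient state s. Then h(state 1) = 1 and h(state 4) = 0. By first-step analysis:
h(state 5) = 0.24·h(state 5) + 0.19·h(state 2) + 0.23·h(state 3) + 0.18·1 + 0.16·0
h(state 2) = 0.18·h(state 5) + 0.21·h(state 2) + 0.2·h(state 3) + 0.19·1 + 0.22·0
h(state 3) = 0.21·h(state 5) + 0.27·h(state 2) + 0.21·h(state 3) + 0.22·1 + 0.09·0
Solving: h(state 5) = 0.5481, h(state 2) = 0.5176, h(state 3) = 0.6011.
Starting from state 5, the probability is 0.5481.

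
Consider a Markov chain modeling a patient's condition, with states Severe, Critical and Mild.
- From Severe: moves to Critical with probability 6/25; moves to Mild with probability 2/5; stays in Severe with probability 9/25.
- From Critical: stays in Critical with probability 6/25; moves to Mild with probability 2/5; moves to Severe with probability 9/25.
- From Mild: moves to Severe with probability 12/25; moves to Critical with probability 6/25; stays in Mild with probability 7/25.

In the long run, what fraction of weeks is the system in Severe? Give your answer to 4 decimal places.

Let the stationary distribution be π with π = πP and π_1 + π_2 + π_3 = 1.
π_1 = 0.36·π_1 + 0.36·π_2 + 0.48·π_3
π_2 = 0.24·π_1 + 0.24·π_2 + 0.24·π_3
Solving with the normalization constraint gives π = (0.4029, 0.2400, 0.3571).
So the stationary probability of Severe is 0.4029.

0.4029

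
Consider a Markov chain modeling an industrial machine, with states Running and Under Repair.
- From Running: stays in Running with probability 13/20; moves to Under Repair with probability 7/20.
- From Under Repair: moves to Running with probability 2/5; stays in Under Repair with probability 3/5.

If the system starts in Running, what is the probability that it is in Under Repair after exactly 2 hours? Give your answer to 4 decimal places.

0.4375

Sum over the intermediate state after 1 hour:
P = P(Running→Running)·P(Running→Under Repair) + P(Running→Under Repair)·P(Under Repair→Under Repair)
  = 0.65×0.35 + 0.35×0.6
  = 0.2275 + 0.2100 = 0.4375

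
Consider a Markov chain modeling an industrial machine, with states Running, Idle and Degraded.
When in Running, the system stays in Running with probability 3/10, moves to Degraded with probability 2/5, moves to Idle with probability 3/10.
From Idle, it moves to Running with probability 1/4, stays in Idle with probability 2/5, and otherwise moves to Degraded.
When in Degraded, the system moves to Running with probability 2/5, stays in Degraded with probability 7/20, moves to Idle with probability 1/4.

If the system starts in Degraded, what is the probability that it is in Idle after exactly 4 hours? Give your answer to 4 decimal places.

Propagate the distribution vector 4 hours from Degraded.
After 0 hours: (0.0000, 0.0000, 1.0000)
After 1 hour: (0.4000, 0.2500, 0.3500)
After 2 hours: (0.3225, 0.3075, 0.3700)
After 3 hours: (0.3216, 0.3123, 0.3661)
After 4 hours: (0.3210, 0.3129, 0.3661)
P(in Idle after 4 hours) = 0.3129

0.3129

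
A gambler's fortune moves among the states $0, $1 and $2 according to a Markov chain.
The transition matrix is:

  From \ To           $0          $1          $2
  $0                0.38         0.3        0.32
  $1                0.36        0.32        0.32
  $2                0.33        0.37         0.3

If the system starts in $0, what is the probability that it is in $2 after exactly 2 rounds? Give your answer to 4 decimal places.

Sum over the intermediate state after 1 round:
P = P($0→$0)·P($0→$2) + P($0→$1)·P($1→$2) + P($0→$2)·P($2→$2)
  = 0.38×0.32 + 0.3×0.32 + 0.32×0.3
  = 0.1216 + 0.0960 + 0.0960 = 0.3136

0.3136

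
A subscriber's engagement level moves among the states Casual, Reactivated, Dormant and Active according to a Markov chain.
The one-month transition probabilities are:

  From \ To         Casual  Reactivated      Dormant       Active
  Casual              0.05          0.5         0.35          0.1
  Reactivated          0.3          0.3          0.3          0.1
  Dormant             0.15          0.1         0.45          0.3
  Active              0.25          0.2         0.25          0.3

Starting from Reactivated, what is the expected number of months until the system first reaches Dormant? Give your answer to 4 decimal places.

3.2733

Let t(s) be the expected number of months to first reach Dormant from state s, with t(Dormant) = 0. Conditioning on the first month:
t(Casual) = 1 + 0.05·t(Casual) + 0.5·t(Reactivated) + 0.1·t(Active)
t(Reactivated) = 1 + 0.3·t(Casual) + 0.3·t(Reactivated) + 0.1·t(Active)
t(Active) = 1 + 0.25·t(Casual) + 0.2·t(Reactivated) + 0.3·t(Active)
Solving: t(Casual) = 3.1424, t(Reactivated) = 3.2733, t(Active) = 3.4861.
Expected months from Reactivated to Dormant: 3.2733.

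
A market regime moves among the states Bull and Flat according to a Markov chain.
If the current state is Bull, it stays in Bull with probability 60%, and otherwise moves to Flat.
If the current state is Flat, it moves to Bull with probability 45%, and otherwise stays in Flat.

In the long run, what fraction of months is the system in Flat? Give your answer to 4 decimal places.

Let the stationary distribution be π with π = πP and π_1 + π_2 = 1.
π_1 = 0.6·π_1 + 0.45·π_2
Solving with the normalization constraint gives π = (0.5294, 0.4706).
So the stationary probability of Flat is 0.4706.

0.4706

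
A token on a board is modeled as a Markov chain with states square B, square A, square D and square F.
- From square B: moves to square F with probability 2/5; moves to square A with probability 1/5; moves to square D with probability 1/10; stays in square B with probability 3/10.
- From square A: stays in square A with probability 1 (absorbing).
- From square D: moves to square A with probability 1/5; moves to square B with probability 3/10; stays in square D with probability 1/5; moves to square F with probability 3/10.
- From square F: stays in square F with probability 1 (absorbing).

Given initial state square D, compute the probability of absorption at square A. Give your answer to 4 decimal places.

0.3774

Let h(s) be the probability of absorption at square A starting from transient state s. Then h(square A) = 1 and h(square F) = 0. By first-step analysis:
h(square B) = 0.3·h(square B) + 0.2·1 + 0.1·h(square D) + 0.4·0
h(square D) = 0.3·h(square B) + 0.2·1 + 0.2·h(square D) + 0.3·0
Solving: h(square B) = 0.3396, h(square D) = 0.3774.
Starting from square D, the probability is 0.3774.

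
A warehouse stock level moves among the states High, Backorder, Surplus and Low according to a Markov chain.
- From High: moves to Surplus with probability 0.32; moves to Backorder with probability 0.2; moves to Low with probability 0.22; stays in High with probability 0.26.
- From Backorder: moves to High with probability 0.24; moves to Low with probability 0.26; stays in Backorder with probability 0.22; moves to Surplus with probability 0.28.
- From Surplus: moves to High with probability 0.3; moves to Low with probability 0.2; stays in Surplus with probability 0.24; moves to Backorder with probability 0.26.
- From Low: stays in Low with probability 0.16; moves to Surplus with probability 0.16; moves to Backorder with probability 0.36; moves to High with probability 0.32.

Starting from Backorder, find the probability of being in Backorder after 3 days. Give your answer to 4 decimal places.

0.2533

Propagate the distribution vector 3 days from Backorder.
After 0 days: (0.0000, 1.0000, 0.0000, 0.0000)
After 1 day: (0.2400, 0.2200, 0.2800, 0.2600)
After 2 days: (0.2824, 0.2628, 0.2472, 0.2076)
After 3 days: (0.2771, 0.2533, 0.2565, 0.2131)
P(in Backorder after 3 days) = 0.2533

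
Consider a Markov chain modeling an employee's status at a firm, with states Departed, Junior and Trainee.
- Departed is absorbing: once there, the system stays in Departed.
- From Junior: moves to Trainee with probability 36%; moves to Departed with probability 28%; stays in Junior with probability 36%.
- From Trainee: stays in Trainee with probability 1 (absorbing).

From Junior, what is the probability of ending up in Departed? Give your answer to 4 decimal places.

Let h(s) be the probability of absorption at Departed starting from transient state s. Then h(Departed) = 1 and h(Trainee) = 0. By first-step analysis:
h(Junior) = 0.28·1 + 0.36·h(Junior) + 0.36·0
Solving: h(Junior) = 0.4375.
Starting from Junior, the probability is 0.4375.

0.4375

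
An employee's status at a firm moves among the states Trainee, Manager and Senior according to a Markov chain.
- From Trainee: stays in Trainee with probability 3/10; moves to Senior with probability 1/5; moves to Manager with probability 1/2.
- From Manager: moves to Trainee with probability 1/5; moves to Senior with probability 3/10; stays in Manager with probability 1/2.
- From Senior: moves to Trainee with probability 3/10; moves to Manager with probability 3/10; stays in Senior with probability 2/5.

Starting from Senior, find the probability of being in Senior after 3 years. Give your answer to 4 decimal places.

Propagate the distribution vector 3 years from Senior.
After 0 years: (0.0000, 0.0000, 1.0000)
After 1 year: (0.3000, 0.3000, 0.4000)
After 2 years: (0.2700, 0.4200, 0.3100)
After 3 years: (0.2580, 0.4380, 0.3040)
P(in Senior after 3 years) = 0.3040

0.3040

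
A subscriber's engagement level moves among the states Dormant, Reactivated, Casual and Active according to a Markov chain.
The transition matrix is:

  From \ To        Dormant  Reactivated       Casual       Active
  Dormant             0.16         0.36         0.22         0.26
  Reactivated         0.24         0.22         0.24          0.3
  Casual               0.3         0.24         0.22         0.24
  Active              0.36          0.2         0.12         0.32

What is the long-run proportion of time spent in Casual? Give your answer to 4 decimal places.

0.1968

Let the stationary distribution be π with π = πP and π_1 + π_2 + π_3 + π_4 = 1.
π_1 = 0.16·π_1 + 0.24·π_2 + 0.3·π_3 + 0.36·π_4
π_2 = 0.36·π_1 + 0.22·π_2 + 0.24·π_3 + 0.2·π_4
π_3 = 0.22·π_1 + 0.24·π_2 + 0.22·π_3 + 0.12·π_4
Solving with the normalization constraint gives π = (0.2646, 0.2553, 0.1968, 0.2833).
So the stationary probability of Casual is 0.1968.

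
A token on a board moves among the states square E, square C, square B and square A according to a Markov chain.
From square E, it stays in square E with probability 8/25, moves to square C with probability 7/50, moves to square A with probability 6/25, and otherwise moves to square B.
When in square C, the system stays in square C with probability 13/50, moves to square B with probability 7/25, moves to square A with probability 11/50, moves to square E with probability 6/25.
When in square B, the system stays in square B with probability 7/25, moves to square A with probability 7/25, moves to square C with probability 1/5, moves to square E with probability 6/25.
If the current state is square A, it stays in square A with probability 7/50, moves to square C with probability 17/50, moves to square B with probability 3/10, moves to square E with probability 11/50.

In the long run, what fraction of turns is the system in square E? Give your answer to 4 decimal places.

0.2560

Let the stationary distribution be π with π = πP and π_1 + π_2 + π_3 + π_4 = 1.
π_1 = 0.32·π_1 + 0.24·π_2 + 0.24·π_3 + 0.22·π_4
π_2 = 0.14·π_1 + 0.26·π_2 + 0.2·π_3 + 0.34·π_4
π_3 = 0.3·π_1 + 0.28·π_2 + 0.28·π_3 + 0.3·π_4
Solving with the normalization constraint gives π = (0.2560, 0.2299, 0.2896, 0.2245).
So the stationary probability of square E is 0.2560.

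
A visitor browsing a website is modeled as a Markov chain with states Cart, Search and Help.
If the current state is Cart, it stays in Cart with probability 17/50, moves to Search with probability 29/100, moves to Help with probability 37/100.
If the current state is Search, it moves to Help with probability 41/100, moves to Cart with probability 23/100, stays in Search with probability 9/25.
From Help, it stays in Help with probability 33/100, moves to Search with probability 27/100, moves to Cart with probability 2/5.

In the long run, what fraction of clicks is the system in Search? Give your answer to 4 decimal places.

Let the stationary distribution be π with π = πP and π_1 + π_2 + π_3 = 1.
π_1 = 0.34·π_1 + 0.23·π_2 + 0.4·π_3
π_2 = 0.29·π_1 + 0.36·π_2 + 0.27·π_3
Solving with the normalization constraint gives π = (0.3286, 0.3039, 0.3675).
So the stationary probability of Search is 0.3039.

0.3039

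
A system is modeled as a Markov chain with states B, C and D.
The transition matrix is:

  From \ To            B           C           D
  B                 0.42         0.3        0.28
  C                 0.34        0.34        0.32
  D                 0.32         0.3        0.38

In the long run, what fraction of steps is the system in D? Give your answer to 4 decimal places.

0.3250

Let the stationary distribution be π with π = πP and π_1 + π_2 + π_3 = 1.
π_1 = 0.42·π_1 + 0.34·π_2 + 0.32·π_3
π_2 = 0.3·π_1 + 0.34·π_2 + 0.3·π_3
Solving with the normalization constraint gives π = (0.3625, 0.3125, 0.3250).
So the stationary probability of D is 0.3250.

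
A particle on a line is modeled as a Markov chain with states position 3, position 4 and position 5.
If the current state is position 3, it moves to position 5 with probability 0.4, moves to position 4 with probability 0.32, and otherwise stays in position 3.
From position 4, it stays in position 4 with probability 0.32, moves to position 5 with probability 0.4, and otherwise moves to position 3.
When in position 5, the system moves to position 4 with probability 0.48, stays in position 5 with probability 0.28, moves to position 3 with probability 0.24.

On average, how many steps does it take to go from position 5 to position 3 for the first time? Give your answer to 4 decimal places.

Let t(s) be the expected number of steps to first reach position 3 from state s, with t(position 3) = 0. Conditioning on the first step:
t(position 4) = 1 + 0.32·t(position 4) + 0.4·t(position 5)
t(position 5) = 1 + 0.48·t(position 4) + 0.28·t(position 5)
Solving: t(position 4) = 3.7634, t(position 5) = 3.8978.
Expected steps from position 5 to position 3: 3.8978.

3.8978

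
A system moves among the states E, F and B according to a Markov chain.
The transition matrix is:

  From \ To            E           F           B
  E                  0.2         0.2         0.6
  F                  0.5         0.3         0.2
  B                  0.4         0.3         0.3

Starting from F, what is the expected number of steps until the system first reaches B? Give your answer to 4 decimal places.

Let t(s) be the expected number of steps to first reach B from state s, with t(B) = 0. Conditioning on the first step:
t(E) = 1 + 0.2·t(E) + 0.2·t(F)
t(F) = 1 + 0.5·t(E) + 0.3·t(F)
Solving: t(E) = 1.9565, t(F) = 2.8261.
Expected steps from F to B: 2.8261.

2.8261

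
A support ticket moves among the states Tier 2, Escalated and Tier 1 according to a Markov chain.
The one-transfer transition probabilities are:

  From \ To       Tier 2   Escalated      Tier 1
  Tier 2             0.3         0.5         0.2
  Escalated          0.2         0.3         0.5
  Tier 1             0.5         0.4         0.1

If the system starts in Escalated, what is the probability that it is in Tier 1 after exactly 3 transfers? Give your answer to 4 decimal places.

Propagate the distribution vector 3 transfers from Escalated.
After 0 transfers: (0.0000, 1.0000, 0.0000)
After 1 transfer: (0.2000, 0.3000, 0.5000)
After 2 transfers: (0.3700, 0.3900, 0.2400)
After 3 transfers: (0.3090, 0.3980, 0.2930)
P(in Tier 1 after 3 transfers) = 0.2930

0.2930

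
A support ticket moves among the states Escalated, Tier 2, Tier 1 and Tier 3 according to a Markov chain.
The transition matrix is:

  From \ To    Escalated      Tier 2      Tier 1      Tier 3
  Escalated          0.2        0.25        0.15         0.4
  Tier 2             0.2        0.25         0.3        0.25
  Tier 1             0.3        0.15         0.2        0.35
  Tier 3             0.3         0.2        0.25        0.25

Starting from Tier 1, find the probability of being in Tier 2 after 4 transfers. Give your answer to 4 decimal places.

0.2121

Propagate the distribution vector 4 transfers from Tier 1.
After 0 transfers: (0.0000, 0.0000, 1.0000, 0.0000)
After 1 transfer: (0.3000, 0.1500, 0.2000, 0.3500)
After 2 transfers: (0.2550, 0.2125, 0.2175, 0.3150)
After 3 transfers: (0.2533, 0.2125, 0.2243, 0.3100)
After 4 transfers: (0.2534, 0.2121, 0.2241, 0.3104)
P(in Tier 2 after 4 transfers) = 0.2121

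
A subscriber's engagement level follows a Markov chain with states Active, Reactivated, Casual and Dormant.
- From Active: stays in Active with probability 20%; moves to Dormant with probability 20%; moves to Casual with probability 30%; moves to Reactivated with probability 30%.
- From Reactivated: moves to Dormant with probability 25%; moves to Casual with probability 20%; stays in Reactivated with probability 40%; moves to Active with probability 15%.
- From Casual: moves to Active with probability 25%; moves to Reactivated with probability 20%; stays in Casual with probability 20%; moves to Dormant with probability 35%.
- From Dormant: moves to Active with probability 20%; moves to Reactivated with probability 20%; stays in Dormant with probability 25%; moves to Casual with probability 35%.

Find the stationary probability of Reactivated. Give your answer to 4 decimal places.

0.2749

Let the stationary distribution be π with π = πP and π_1 + π_2 + π_3 + π_4 = 1.
π_1 = 0.2·π_1 + 0.15·π_2 + 0.25·π_3 + 0.2·π_4
π_2 = 0.3·π_1 + 0.4·π_2 + 0.2·π_3 + 0.2·π_4
π_3 = 0.3·π_1 + 0.2·π_2 + 0.2·π_3 + 0.35·π_4
Solving with the normalization constraint gives π = (0.1992, 0.2749, 0.2598, 0.2660).
So the stationary probability of Reactivated is 0.2749.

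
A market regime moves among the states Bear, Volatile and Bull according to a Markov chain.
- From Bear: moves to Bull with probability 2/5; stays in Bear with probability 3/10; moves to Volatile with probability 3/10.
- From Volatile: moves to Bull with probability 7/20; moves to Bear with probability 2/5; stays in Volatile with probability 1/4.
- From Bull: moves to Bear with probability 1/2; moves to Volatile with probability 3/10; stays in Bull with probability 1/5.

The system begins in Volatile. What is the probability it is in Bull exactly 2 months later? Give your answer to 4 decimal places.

0.3175

Sum over the intermediate state after 1 month:
P = P(Volatile→Bear)·P(Bear→Bull) + P(Volatile→Volatile)·P(Volatile→Bull) + P(Volatile→Bull)·P(Bull→Bull)
  = 0.4×0.4 + 0.25×0.35 + 0.35×0.2
  = 0.1600 + 0.0875 + 0.0700 = 0.3175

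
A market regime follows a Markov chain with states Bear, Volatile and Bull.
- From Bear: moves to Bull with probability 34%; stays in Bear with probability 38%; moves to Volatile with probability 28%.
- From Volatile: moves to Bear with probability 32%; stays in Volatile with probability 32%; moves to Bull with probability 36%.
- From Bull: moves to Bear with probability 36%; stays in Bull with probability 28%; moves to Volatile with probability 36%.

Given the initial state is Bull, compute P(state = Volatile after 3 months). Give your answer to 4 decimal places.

Propagate the distribution vector 3 months from Bull.
After 0 months: (0.0000, 0.0000, 1.0000)
After 1 month: (0.3600, 0.3600, 0.2800)
After 2 months: (0.3528, 0.3168, 0.3304)
After 3 months: (0.3544, 0.3191, 0.3265)
P(in Volatile after 3 months) = 0.3191

0.3191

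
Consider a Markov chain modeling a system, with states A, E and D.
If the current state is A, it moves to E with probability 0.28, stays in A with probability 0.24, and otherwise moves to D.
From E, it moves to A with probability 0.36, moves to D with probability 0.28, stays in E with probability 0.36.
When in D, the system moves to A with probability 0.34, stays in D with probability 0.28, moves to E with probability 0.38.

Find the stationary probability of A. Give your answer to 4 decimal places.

Let the stationary distribution be π with π = πP and π_1 + π_2 + π_3 = 1.
π_1 = 0.24·π_1 + 0.36·π_2 + 0.34·π_3
π_2 = 0.28·π_1 + 0.36·π_2 + 0.38·π_3
Solving with the normalization constraint gives π = (0.3153, 0.3416, 0.3431).
So the stationary probability of A is 0.3153.

0.3153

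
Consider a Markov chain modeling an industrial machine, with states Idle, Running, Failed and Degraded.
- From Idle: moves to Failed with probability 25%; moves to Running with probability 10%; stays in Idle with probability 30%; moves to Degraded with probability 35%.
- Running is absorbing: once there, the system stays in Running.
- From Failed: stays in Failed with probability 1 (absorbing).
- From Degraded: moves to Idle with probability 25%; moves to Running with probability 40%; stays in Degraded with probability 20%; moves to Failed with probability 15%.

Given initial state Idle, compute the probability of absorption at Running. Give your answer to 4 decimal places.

Let h(s) be the probability of absorption at Running starting from transient state s. Then h(Running) = 1 and h(Failed) = 0. By first-step analysis:
h(Idle) = 0.3·h(Idle) + 0.1·1 + 0.25·0 + 0.35·h(Degraded)
h(Degraded) = 0.25·h(Idle) + 0.4·1 + 0.15·0 + 0.2·h(Degraded)
Solving: h(Idle) = 0.4656, h(Degraded) = 0.6455.
Starting from Idle, the probability is 0.4656.

0.4656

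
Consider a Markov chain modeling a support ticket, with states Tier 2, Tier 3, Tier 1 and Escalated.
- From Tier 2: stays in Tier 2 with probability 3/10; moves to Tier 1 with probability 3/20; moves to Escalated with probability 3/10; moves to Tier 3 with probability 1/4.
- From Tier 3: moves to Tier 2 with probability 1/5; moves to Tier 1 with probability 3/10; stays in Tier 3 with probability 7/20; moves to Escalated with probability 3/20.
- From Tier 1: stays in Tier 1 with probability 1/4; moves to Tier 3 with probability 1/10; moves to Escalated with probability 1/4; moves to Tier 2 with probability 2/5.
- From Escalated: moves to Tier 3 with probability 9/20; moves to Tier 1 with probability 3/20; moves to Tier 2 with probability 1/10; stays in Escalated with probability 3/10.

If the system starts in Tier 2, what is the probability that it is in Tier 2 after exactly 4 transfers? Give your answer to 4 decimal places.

0.2429

Propagate the distribution vector 4 transfers from Tier 2.
After 0 transfers: (1.0000, 0.0000, 0.0000, 0.0000)
After 1 transfer: (0.3000, 0.2500, 0.1500, 0.3000)
After 2 transfers: (0.2300, 0.3125, 0.2025, 0.2550)
After 3 transfers: (0.2380, 0.3019, 0.2171, 0.2430)
After 4 transfers: (0.2429, 0.2962, 0.2170, 0.2439)
P(in Tier 2 after 4 transfers) = 0.2429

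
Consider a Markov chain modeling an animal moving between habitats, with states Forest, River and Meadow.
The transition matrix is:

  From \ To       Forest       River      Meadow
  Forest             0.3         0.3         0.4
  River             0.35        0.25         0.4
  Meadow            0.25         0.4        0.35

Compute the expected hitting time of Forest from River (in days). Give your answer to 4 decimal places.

3.2061

Let t(s) be the expected number of days to first reach Forest from state s, with t(Forest) = 0. Conditioning on the first day:
t(River) = 1 + 0.25·t(River) + 0.4·t(Meadow)
t(Meadow) = 1 + 0.4·t(River) + 0.35·t(Meadow)
Solving: t(River) = 3.2061, t(Meadow) = 3.5115.
Expected days from River to Forest: 3.2061.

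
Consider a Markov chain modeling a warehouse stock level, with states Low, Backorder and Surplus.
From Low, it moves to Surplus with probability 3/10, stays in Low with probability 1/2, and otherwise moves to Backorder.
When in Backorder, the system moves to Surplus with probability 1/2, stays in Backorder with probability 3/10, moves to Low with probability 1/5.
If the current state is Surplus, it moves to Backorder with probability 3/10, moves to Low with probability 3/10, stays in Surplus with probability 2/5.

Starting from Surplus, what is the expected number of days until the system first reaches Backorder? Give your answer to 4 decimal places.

3.8095

Let t(s) be the expected number of days to first reach Backorder from state s, with t(Backorder) = 0. Conditioning on the first day:
t(Low) = 1 + 0.5·t(Low) + 0.3·t(Surplus)
t(Surplus) = 1 + 0.3·t(Low) + 0.4·t(Surplus)
Solving: t(Low) = 4.2857, t(Surplus) = 3.8095.
Expected days from Surplus to Backorder: 3.8095.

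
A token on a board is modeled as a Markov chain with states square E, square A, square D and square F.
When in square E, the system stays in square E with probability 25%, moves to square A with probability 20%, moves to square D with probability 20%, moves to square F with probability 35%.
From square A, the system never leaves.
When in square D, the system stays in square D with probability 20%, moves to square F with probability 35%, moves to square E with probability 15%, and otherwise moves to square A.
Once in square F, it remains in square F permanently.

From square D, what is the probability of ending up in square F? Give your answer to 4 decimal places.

0.5526

Let h(s) be the probability of absorption at square F starting from transient state s. Then h(square F) = 1 and h(square A) = 0. By first-step analysis:
h(square E) = 0.25·h(square E) + 0.2·0 + 0.2·h(square D) + 0.35·1
h(square D) = 0.15·h(square E) + 0.3·0 + 0.2·h(square D) + 0.35·1
Solving: h(square E) = 0.6140, h(square D) = 0.5526.
Starting from square D, the probability is 0.5526.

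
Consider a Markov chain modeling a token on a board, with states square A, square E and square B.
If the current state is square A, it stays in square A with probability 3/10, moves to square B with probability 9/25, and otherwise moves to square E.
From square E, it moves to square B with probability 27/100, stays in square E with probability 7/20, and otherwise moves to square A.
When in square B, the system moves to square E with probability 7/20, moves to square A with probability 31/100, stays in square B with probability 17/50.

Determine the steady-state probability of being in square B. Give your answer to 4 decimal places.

0.3224

Let the stationary distribution be π with π = πP and π_1 + π_2 + π_3 = 1.
π_1 = 0.3·π_1 + 0.38·π_2 + 0.31·π_3
π_2 = 0.34·π_1 + 0.35·π_2 + 0.35·π_3
Solving with the normalization constraint gives π = (0.3310, 0.3467, 0.3224).
So the stationary probability of square B is 0.3224.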